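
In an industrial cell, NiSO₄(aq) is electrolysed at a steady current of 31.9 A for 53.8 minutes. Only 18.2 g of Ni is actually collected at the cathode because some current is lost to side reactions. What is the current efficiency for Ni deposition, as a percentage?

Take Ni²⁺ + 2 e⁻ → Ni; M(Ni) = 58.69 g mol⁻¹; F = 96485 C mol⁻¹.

58.1 %

Q = I·t = 31.90 × 3228.0 = 103000 C; n(e⁻) = 103000/96485 = 1.067 mol.
Theoretical n(Ni) = n(e⁻)/2 = 0.5336 mol, i.e. m_theo = 0.5336 × 58.69 = 31.32 g.
Efficiency = m_actual / m_theo = 18.2 / 31.32 = 58.1 %.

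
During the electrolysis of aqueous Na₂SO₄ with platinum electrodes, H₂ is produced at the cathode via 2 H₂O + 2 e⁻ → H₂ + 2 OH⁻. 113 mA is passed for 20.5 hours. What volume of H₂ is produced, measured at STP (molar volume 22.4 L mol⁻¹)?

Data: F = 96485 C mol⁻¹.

Q = I·t = 0.1130 A × 73800 s = 8339 C.
n(e⁻) = Q/F = 8339 / 96485 = 0.08643 mol.
2 electrons are transferred per H₂ molecule, so n(H₂) = 0.08643 / 2 = 0.04322 mol.
V = n × V_m = 0.04322 × 22.4 = 0.968 L.

0.968 L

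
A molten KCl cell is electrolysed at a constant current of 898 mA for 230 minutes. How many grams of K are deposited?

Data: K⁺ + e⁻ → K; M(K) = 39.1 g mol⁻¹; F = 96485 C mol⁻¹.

5.02 g

Q = I·t = 0.8980 A × 13800 s = 12390 C.
n(e⁻) = Q/F = 12390 / 96485 = 0.1284 mol.
K⁺ + e⁻ → K, so n(K) = n(e⁻)/1 = 0.1284 mol.
m = n·M = 0.1284 × 39.1 = 5.02 g.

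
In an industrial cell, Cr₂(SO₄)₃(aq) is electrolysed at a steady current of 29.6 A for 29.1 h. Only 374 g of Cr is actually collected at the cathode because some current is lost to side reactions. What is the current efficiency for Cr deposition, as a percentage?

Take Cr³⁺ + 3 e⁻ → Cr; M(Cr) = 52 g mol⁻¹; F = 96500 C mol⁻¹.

Q = I·t = 29.60 × 104760 = 3101000 C; n(e⁻) = 3101000/96500 = 32.13 mol.
Theoretical n(Cr) = n(e⁻)/3 = 10.71 mol, i.e. m_theo = 10.71 × 52 = 557.0 g.
Efficiency = m_actual / m_theo = 374 / 557.0 = 67.1 %.

67.1 %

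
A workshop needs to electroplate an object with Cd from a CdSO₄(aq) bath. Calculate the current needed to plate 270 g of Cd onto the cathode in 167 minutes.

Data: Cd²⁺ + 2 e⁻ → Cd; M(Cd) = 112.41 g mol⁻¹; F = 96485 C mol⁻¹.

46.3 A

n(Cd) = 270 / 112.41 = 2.402 mol.
n(e⁻) = 2 × 2.402 = 4.804 mol.
Q = n(e⁻)·F = 4.804 × 96485 = 463500 C.
I = Q/t = 463500 / 10020 s = 46.3 A.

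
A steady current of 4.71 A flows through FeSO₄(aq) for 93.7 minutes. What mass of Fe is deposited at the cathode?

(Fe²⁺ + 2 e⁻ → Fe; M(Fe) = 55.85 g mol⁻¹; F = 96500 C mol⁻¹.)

Q = I·t = 4.710 A × 5622.0 s = 26480 C.
n(e⁻) = Q/F = 26480 / 96500 = 0.2744 mol.
Fe²⁺ + 2 e⁻ → Fe, so n(Fe) = n(e⁻)/2 = 0.1372 mol.
m = n·M = 0.1372 × 55.85 = 7.66 g.

7.66 g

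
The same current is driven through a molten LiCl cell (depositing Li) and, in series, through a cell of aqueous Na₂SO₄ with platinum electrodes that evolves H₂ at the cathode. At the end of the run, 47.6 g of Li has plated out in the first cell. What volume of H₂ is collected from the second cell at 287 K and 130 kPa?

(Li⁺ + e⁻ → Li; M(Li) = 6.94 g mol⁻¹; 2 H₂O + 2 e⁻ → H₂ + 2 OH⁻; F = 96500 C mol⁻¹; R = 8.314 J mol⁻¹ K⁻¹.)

62.9 L

n(Li) = 47.6 / 6.94 = 6.859 mol, so n(e⁻) = 1 × 6.859 = 6.859 mol.
The cells are in series, so the same 6.859 mol of electrons passes through the second cell.
2 H₂O + 2 e⁻ → H₂ + 2 OH⁻ — 2 mol e⁻ per mol H₂, so n(H₂) = 6.859/2 = 3.429 mol.
V = nRT/P = (3.429 × 8.314 × 287) / (130 × 10³) = 0.0629 m³ = 62.9 L.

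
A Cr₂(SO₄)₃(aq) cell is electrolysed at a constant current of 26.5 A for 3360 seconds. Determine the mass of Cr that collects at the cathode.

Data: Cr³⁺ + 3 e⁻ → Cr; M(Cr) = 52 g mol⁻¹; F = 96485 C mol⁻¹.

16.0 g

Q = I·t = 26.50 A × 3360.0 s = 89040 C.
n(e⁻) = Q/F = 89040 / 96485 = 0.9228 mol.
Cr³⁺ + 3 e⁻ → Cr, so n(Cr) = n(e⁻)/3 = 0.3076 mol.
m = n·M = 0.3076 × 52 = 16.0 g.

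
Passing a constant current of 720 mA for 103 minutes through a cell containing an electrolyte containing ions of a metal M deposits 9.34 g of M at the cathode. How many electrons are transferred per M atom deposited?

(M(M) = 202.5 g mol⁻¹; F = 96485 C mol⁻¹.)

Q = I·t = 0.7200 A × 6180.0 s = 4450 C, so n(e⁻) = 4450/96485 = 0.04612 mol.
n(M) deposited = 9.34 / 202.5 = 0.04612 mol.
Electrons per atom = n(e⁻)/n(M) = 0.04612 / 0.04612 = 1.00 ≈ 1, so the ion is M⁺.

1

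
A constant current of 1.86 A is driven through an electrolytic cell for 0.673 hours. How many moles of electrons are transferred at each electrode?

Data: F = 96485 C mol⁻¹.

Q = I·t = 1.860 A × 2422.8 s = 4506 C.
n(e⁻) = Q/F = 4506 / 96485 = 0.0467 mol.

0.0467 mol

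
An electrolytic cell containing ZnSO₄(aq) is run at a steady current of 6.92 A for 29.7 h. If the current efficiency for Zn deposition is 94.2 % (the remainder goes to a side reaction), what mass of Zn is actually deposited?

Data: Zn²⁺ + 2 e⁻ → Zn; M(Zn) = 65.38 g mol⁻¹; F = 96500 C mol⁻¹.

Q = I·t = 6.920 × 106920 = 739900 C.
n(e⁻) = 739900/96500 = 7.667 mol; theoretically n(Zn) = 7.667/2 = 3.834 mol, m_theo = 250.6 g.
At 94.2 % efficiency, m_actual = 0.942 × 250.6 = 236 g.

236 g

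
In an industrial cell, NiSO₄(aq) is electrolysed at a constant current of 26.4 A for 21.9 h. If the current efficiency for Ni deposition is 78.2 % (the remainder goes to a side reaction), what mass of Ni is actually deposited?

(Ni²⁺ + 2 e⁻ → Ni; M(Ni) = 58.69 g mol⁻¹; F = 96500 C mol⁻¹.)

Q = I·t = 26.40 × 78840 = 2081000 C.
n(e⁻) = 2081000/96500 = 21.57 mol; theoretically n(Ni) = 21.57/2 = 10.78 mol, m_theo = 632.9 g.
At 78.2 % efficiency, m_actual = 0.782 × 632.9 = 495 g.

495 g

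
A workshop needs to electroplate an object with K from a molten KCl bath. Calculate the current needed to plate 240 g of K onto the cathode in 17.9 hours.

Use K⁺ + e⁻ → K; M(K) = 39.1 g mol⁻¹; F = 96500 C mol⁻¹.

9.19 A

n(K) = 240 / 39.1 = 6.138 mol.
n(e⁻) = 1 × 6.138 = 6.138 mol.
Q = n(e⁻)·F = 6.138 × 96500 = 592300 C.
I = Q/t = 592300 / 64440 s = 9.19 A.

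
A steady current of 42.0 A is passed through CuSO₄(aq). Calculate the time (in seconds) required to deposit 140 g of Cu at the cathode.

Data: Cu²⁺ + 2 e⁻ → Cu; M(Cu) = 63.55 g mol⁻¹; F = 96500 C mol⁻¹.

10100 s

n(Cu) = m/M = 140 / 63.55 = 2.203 mol.
Each Cu atom requires 2 electrons, so n(e⁻) = 2 × 2.203 = 4.406 mol.
Q = n(e⁻)·F = 4.406 × 96500 = 425200 C.
t = Q/I = 425200 / 42.00 A = 10120 s.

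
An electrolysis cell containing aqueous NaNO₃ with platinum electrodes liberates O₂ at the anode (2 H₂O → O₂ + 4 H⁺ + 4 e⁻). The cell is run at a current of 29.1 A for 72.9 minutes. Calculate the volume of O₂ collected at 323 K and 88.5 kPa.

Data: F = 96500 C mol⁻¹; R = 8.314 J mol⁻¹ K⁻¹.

Q = I·t = 29.10 A × 4374.0 s = 127300 C.
n(e⁻) = Q/F = 127300 / 96500 = 1.319 mol.
4 electrons are transferred per O₂ molecule, so n(O₂) = 1.319 / 4 = 0.3297 mol.
V = nRT/P = (0.3297 × 8.314 × 323) / (88.5 × 10³ Pa) = 0.0100 m³ = 10.0 L.

10.0 L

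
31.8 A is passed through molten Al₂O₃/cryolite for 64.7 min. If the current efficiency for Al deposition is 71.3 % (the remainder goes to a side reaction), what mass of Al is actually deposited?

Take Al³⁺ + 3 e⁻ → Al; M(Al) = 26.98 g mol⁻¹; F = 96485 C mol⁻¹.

8.20 g

Q = I·t = 31.80 × 3882.0 = 123400 C.
n(e⁻) = 123400/96485 = 1.279 mol; theoretically n(Al) = 1.279/3 = 0.4265 mol, m_theo = 11.51 g.
At 71.3 % efficiency, m_actual = 0.713 × 11.51 = 8.20 g.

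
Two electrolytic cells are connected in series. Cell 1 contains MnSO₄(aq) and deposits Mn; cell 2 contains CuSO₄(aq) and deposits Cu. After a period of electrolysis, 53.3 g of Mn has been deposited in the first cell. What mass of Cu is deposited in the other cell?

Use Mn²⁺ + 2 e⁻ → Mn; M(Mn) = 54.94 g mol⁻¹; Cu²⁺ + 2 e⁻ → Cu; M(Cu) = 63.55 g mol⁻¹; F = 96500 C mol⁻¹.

n(Mn) = 53.3 / 54.94 = 0.9701 mol.
Since Mn²⁺ + 2 e⁻ → Mn, n(e⁻) passed = 2 × 0.9701 = 1.940 mol.
Cells in series carry the same charge, so the same 1.940 mol of electrons passes through cell 2.
Cu²⁺ + 2 e⁻ → Cu, so n(Cu) = 1.940 / 2 = 0.9701 mol.
m(Cu) = 0.9701 × 63.55 = 61.7 g.

61.7 g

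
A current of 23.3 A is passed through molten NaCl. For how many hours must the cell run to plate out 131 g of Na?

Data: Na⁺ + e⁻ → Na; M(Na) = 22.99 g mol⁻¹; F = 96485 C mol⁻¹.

n(Na) = m/M = 131 / 22.99 = 5.698 mol.
Each Na atom requires 1 electron, so n(e⁻) = 1 × 5.698 = 5.698 mol.
Q = n(e⁻)·F = 5.698 × 96485 = 549800 C.
t = Q/I = 549800 / 23.30 A = 23600 s = 6.55 h.

6.55 h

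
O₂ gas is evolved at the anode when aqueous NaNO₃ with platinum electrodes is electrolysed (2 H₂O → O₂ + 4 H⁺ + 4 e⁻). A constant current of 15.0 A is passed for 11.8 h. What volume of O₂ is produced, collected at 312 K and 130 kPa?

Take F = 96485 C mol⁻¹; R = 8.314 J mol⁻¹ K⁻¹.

Q = I·t = 15.00 A × 42480 s = 637200 C.
n(e⁻) = Q/F = 637200 / 96485 = 6.604 mol.
4 electrons are transferred per O₂ molecule, so n(O₂) = 6.604 / 4 = 1.651 mol.
V = nRT/P = (1.651 × 8.314 × 312) / (130 × 10³ Pa) = 0.0329 m³ = 32.9 L.

32.9 L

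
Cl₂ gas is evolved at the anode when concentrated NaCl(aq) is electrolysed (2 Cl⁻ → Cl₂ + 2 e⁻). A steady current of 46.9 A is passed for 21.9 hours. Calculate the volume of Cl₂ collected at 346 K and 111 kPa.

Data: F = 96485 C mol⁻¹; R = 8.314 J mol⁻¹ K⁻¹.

497 L

Q = I·t = 46.90 A × 78840 s = 3698000 C.
n(e⁻) = Q/F = 3698000 / 96485 = 38.32 mol.
2 electrons are transferred per Cl₂ molecule, so n(Cl₂) = 38.32 / 2 = 19.16 mol.
V = nRT/P = (19.16 × 8.314 × 346) / (111 × 10³ Pa) = 0.497 m³ = 497 L.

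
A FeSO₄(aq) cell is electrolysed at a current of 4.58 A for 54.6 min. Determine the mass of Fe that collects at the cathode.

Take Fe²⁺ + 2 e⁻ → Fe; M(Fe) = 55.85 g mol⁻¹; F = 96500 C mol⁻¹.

4.34 g

Q = I·t = 4.580 A × 3276.0 s = 15000 C.
n(e⁻) = Q/F = 15000 / 96500 = 0.1555 mol.
Fe²⁺ + 2 e⁻ → Fe, so n(Fe) = n(e⁻)/2 = 0.07774 mol.
m = n·M = 0.07774 × 55.85 = 4.34 g.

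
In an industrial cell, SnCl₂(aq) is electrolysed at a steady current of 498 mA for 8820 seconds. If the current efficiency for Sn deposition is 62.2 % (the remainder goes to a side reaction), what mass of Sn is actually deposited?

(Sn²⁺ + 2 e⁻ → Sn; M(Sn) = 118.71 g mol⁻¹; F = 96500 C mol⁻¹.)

1.68 g

Q = I·t = 0.4980 × 8820.0 = 4392 C.
n(e⁻) = 4392/96500 = 0.04552 mol; theoretically n(Sn) = 0.04552/2 = 0.02276 mol, m_theo = 2.702 g.
At 62.2 % efficiency, m_actual = 0.622 × 2.702 = 1.68 g.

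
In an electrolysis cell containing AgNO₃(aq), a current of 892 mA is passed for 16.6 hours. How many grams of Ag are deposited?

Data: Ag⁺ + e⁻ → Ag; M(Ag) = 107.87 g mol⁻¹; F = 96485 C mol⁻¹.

Q = I·t = 0.8920 A × 59760 s = 53310 C.
n(e⁻) = Q/F = 53310 / 96485 = 0.5525 mol.
Ag⁺ + e⁻ → Ag, so n(Ag) = n(e⁻)/1 = 0.5525 mol.
m = n·M = 0.5525 × 107.87 = 59.6 g.

59.6 g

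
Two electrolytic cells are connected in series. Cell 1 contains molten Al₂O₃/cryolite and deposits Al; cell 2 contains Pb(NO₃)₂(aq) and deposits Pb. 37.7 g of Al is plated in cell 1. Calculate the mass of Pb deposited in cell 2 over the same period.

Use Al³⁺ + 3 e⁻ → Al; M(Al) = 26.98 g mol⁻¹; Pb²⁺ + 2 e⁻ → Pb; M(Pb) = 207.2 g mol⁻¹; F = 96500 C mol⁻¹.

n(Al) = 37.7 / 26.98 = 1.397 mol.
Since Al³⁺ + 3 e⁻ → Al, n(e⁻) passed = 3 × 1.397 = 4.192 mol.
Cells in series carry the same charge, so the same 4.192 mol of electrons passes through cell 2.
Pb²⁺ + 2 e⁻ → Pb, so n(Pb) = 4.192 / 2 = 2.096 mol.
m(Pb) = 2.096 × 207.2 = 434 g.

434 g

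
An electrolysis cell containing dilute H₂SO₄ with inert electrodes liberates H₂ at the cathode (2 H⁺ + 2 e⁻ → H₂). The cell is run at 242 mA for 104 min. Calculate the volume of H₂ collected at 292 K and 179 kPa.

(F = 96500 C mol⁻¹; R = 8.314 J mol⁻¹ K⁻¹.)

Q = I·t = 0.2420 A × 6240.0 s = 1510 C.
n(e⁻) = Q/F = 1510 / 96500 = 0.01565 mol.
2 electrons are transferred per H₂ molecule, so n(H₂) = 0.01565 / 2 = 0.007824 mol.
V = nRT/P = (0.007824 × 8.314 × 292) / (179 × 10³ Pa) = 1.06 × 10⁻⁴ m³ = 0.106 L.

0.106 L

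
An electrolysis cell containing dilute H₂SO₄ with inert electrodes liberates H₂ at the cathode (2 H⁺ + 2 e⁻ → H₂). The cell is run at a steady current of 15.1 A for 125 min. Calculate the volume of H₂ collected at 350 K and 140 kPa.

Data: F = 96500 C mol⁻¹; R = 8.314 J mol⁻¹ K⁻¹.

12.2 L

Q = I·t = 15.10 A × 7500.0 s = 113200 C.
n(e⁻) = Q/F = 113200 / 96500 = 1.174 mol.
2 electrons are transferred per H₂ molecule, so n(H₂) = 1.174 / 2 = 0.5868 mol.
V = nRT/P = (0.5868 × 8.314 × 350) / (140 × 10³ Pa) = 0.0122 m³ = 12.2 L.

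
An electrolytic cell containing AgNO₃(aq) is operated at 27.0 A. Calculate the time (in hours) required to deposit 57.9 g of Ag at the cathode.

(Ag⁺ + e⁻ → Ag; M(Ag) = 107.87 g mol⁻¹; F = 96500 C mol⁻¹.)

0.533 h

n(Ag) = m/M = 57.9 / 107.87 = 0.5368 mol.
Each Ag atom requires 1 electron, so n(e⁻) = 1 × 0.5368 = 0.5368 mol.
Q = n(e⁻)·F = 0.5368 × 96500 = 51800 C.
t = Q/I = 51800 / 27.00 A = 1918 s = 0.533 h.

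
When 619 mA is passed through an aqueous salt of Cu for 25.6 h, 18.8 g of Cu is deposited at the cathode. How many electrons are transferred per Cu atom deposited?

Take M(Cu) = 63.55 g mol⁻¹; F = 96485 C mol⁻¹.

2

Q = I·t = 0.6190 A × 92160 s = 57050 C, so n(e⁻) = 57050/96485 = 0.5913 mol.
n(Cu) deposited = 18.8 / 63.55 = 0.2958 mol.
Electrons per atom = n(e⁻)/n(Cu) = 0.5913 / 0.2958 = 2.00 ≈ 2, so the ion is Cu²⁺.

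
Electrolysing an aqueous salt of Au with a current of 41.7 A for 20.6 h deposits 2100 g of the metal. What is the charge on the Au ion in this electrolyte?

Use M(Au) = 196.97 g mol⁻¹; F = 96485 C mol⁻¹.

+3

Q = I·t = 41.70 A × 74160 s = 3092000 C, so n(e⁻) = 3092000/96485 = 32.05 mol.
n(Au) deposited = 2100 / 196.97 = 10.66 mol.
Electrons per atom = n(e⁻)/n(Au) = 32.05 / 10.66 = 3.01 ≈ 3, so the ion is Au³⁺.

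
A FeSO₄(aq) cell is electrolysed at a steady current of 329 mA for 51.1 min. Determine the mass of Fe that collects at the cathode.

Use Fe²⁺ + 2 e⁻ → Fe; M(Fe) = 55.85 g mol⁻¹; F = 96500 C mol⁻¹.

Q = I·t = 0.3290 A × 3066.0 s = 1009 C.
n(e⁻) = Q/F = 1009 / 96500 = 0.01045 mol.
Fe²⁺ + 2 e⁻ → Fe, so n(Fe) = n(e⁻)/2 = 0.005226 mol.
m = n·M = 0.005226 × 55.85 = 0.292 g.

0.292 g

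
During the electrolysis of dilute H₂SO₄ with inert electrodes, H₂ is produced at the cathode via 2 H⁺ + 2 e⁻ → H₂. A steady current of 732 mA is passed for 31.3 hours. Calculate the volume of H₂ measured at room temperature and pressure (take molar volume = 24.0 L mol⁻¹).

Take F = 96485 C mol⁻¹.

Q = I·t = 0.7320 A × 112680 s = 82480 C.
n(e⁻) = Q/F = 82480 / 96485 = 0.8549 mol.
2 electrons are transferred per H₂ molecule, so n(H₂) = 0.8549 / 2 = 0.4274 mol.
V = n × V_m = 0.4274 × 24.0 = 10.3 L.

10.3 L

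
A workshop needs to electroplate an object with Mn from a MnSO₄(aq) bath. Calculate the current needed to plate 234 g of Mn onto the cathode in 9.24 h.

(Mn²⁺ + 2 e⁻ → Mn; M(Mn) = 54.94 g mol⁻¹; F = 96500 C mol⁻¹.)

n(Mn) = 234 / 54.94 = 4.259 mol.
n(e⁻) = 2 × 4.259 = 8.518 mol.
Q = n(e⁻)·F = 8.518 × 96500 = 822000 C.
I = Q/t = 822000 / 33264 s = 24.7 A.

24.7 A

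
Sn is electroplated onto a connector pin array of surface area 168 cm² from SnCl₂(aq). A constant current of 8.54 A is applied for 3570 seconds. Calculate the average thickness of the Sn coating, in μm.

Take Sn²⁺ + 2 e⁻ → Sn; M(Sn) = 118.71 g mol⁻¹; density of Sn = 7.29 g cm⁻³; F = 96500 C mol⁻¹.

Q = I·t = 8.540 × 3570.0 = 30490 C; n(e⁻) = 0.3159 mol.
n(Sn) = n(e⁻)/2 = 0.1580 mol, so m = 0.1580 × 118.71 = 18.75 g.
Volume = m/ρ = 18.75 / 7.29 = 2.572 cm³.
Thickness = V/A = 2.572 / 168 = 0.0153 cm = 153 μm.

153 μm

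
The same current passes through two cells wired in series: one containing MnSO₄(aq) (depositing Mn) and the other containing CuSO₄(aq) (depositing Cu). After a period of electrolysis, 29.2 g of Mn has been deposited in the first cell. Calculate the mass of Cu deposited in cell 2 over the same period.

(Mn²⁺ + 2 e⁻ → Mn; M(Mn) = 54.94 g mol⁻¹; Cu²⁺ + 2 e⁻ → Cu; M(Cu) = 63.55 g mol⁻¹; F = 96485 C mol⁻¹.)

n(Mn) = 29.2 / 54.94 = 0.5315 mol.
Since Mn²⁺ + 2 e⁻ → Mn, n(e⁻) passed = 2 × 0.5315 = 1.063 mol.
Cells in series carry the same charge, so the same 1.063 mol of electrons passes through cell 2.
Cu²⁺ + 2 e⁻ → Cu, so n(Cu) = 1.063 / 2 = 0.5315 mol.
m(Cu) = 0.5315 × 63.55 = 33.8 g.

33.8 g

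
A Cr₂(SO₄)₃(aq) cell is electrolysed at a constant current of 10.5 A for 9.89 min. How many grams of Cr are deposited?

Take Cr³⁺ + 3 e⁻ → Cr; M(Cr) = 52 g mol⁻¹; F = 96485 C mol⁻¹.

Q = I·t = 10.50 A × 593.40 s = 6231 C.
n(e⁻) = Q/F = 6231 / 96485 = 0.06458 mol.
Cr³⁺ + 3 e⁻ → Cr, so n(Cr) = n(e⁻)/3 = 0.02153 mol.
m = n·M = 0.02153 × 52 = 1.12 g.

1.12 g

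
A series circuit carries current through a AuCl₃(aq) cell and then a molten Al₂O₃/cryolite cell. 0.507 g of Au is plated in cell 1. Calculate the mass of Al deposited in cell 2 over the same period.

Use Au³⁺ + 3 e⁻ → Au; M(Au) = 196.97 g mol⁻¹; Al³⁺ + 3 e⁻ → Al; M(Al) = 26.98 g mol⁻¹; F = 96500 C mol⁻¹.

n(Au) = 0.507 / 196.97 = 0.002574 mol.
Since Au³⁺ + 3 e⁻ → Au, n(e⁻) passed = 3 × 0.002574 = 0.007722 mol.
Cells in series carry the same charge, so the same 0.007722 mol of electrons passes through cell 2.
Al³⁺ + 3 e⁻ → Al, so n(Al) = 0.007722 / 3 = 0.002574 mol.
m(Al) = 0.002574 × 26.98 = 0.0694 g.

0.0694 g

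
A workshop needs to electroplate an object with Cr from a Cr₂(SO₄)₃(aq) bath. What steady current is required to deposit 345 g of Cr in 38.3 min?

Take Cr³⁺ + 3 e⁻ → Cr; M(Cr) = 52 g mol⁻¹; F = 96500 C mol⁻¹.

836 A

n(Cr) = 345 / 52 = 6.635 mol.
n(e⁻) = 3 × 6.635 = 19.90 mol.
Q = n(e⁻)·F = 19.90 × 96500 = 1921000 C.
I = Q/t = 1921000 / 2298.0 s = 836 A.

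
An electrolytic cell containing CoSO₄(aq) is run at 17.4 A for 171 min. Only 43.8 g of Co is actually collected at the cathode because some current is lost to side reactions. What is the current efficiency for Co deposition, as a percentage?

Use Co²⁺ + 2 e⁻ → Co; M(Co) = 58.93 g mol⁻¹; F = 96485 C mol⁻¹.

80.3 %

Q = I·t = 17.40 × 10260 = 178500 C; n(e⁻) = 178500/96485 = 1.850 mol.
Theoretical n(Co) = n(e⁻)/2 = 0.9251 mol, i.e. m_theo = 0.9251 × 58.93 = 54.52 g.
Efficiency = m_actual / m_theo = 43.8 / 54.52 = 80.3 %.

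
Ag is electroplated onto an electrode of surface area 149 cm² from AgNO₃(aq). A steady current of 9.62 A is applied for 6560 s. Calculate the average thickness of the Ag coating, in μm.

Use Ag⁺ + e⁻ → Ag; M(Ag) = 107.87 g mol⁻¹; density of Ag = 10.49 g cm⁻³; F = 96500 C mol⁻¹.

451 μm

Q = I·t = 9.620 × 6560.0 = 63110 C; n(e⁻) = 0.6540 mol.
n(Ag) = n(e⁻)/1 = 0.6540 mol, so m = 0.6540 × 107.87 = 70.54 g.
Volume = m/ρ = 70.54 / 10.49 = 6.725 cm³.
Thickness = V/A = 6.725 / 149 = 0.0451 cm = 451 μm.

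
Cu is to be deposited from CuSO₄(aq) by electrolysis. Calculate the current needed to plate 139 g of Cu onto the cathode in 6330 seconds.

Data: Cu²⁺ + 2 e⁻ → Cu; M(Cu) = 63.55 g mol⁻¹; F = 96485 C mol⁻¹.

n(Cu) = 139 / 63.55 = 2.187 mol.
n(e⁻) = 2 × 2.187 = 4.375 mol.
Q = n(e⁻)·F = 4.375 × 96485 = 422100 C.
I = Q/t = 422100 / 6330.0 s = 66.7 A.

66.7 A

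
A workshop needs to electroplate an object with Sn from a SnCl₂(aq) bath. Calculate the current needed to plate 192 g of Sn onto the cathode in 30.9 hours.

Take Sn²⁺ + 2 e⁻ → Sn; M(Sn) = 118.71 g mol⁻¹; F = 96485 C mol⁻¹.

2.81 A

n(Sn) = 192 / 118.71 = 1.617 mol.
n(e⁻) = 2 × 1.617 = 3.235 mol.
Q = n(e⁻)·F = 3.235 × 96485 = 312100 C.
I = Q/t = 312100 / 111240 s = 2.81 A.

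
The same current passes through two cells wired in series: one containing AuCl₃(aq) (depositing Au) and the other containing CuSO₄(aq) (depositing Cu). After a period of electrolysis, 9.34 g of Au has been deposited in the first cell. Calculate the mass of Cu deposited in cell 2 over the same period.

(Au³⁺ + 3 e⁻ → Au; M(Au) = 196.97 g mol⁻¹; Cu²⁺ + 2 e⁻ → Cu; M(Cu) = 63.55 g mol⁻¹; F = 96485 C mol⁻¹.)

n(Au) = 9.34 / 196.97 = 0.04742 mol.
Since Au³⁺ + 3 e⁻ → Au, n(e⁻) passed = 3 × 0.04742 = 0.1423 mol.
Cells in series carry the same charge, so the same 0.1423 mol of electrons passes through cell 2.
Cu²⁺ + 2 e⁻ → Cu, so n(Cu) = 0.1423 / 2 = 0.07113 mol.
m(Cu) = 0.07113 × 63.55 = 4.52 g.

4.52 g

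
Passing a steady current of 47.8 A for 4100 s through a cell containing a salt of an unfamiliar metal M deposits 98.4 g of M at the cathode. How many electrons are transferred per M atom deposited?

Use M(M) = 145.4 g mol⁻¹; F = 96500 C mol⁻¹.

Q = I·t = 47.80 A × 4100.0 s = 196000 C, so n(e⁻) = 196000/96500 = 2.031 mol.
n(M) deposited = 98.4 / 145.4 = 0.6768 mol.
Electrons per atom = n(e⁻)/n(M) = 2.031 / 0.6768 = 3.00 ≈ 3, so the ion is M³⁺.

3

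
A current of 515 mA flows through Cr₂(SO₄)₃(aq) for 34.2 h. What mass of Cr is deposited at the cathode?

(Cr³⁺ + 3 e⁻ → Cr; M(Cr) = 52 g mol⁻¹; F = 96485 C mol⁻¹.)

11.4 g

Q = I·t = 0.5150 A × 123120 s = 63410 C.
n(e⁻) = Q/F = 63410 / 96485 = 0.6572 mol.
Cr³⁺ + 3 e⁻ → Cr, so n(Cr) = n(e⁻)/3 = 0.2191 mol.
m = n·M = 0.2191 × 52 = 11.4 g.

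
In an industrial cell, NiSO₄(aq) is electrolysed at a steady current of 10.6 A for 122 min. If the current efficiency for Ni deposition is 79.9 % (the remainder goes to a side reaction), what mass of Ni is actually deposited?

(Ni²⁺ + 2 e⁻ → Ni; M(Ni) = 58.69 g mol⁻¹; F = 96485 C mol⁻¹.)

18.9 g

Q = I·t = 10.60 × 7320.0 = 77590 C.
n(e⁻) = 77590/96485 = 0.8042 mol; theoretically n(Ni) = 0.8042/2 = 0.4021 mol, m_theo = 23.60 g.
At 79.9 % efficiency, m_actual = 0.799 × 23.60 = 18.9 g.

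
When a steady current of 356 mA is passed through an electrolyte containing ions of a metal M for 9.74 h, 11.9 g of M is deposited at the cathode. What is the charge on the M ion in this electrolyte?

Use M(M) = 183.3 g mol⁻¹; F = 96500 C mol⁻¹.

Q = I·t = 0.3560 A × 35064 s = 12480 C, so n(e⁻) = 12480/96500 = 0.1294 mol.
n(M) deposited = 11.9 / 183.3 = 0.06492 mol.
Electrons per atom = n(e⁻)/n(M) = 0.1294 / 0.06492 = 1.99 ≈ 2, so the ion is M²⁺.

+2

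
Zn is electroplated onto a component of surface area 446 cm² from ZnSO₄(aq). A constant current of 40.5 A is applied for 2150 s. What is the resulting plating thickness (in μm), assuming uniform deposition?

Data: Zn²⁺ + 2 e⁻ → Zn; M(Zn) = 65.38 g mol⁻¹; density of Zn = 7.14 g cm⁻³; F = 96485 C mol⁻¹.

92.6 μm

Q = I·t = 40.50 × 2150.0 = 87080 C; n(e⁻) = 0.9025 mol.
n(Zn) = n(e⁻)/2 = 0.4512 mol, so m = 0.4512 × 65.38 = 29.50 g.
Volume = m/ρ = 29.50 / 7.14 = 4.132 cm³.
Thickness = V/A = 4.132 / 446 = 0.00926 cm = 92.6 μm.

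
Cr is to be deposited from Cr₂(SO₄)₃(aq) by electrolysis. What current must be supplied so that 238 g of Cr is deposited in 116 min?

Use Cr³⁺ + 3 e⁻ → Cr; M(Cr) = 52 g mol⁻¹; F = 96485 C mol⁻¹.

n(Cr) = 238 / 52 = 4.577 mol.
n(e⁻) = 3 × 4.577 = 13.73 mol.
Q = n(e⁻)·F = 13.73 × 96485 = 1325000 C.
I = Q/t = 1325000 / 6960.0 s = 190 A.

190 A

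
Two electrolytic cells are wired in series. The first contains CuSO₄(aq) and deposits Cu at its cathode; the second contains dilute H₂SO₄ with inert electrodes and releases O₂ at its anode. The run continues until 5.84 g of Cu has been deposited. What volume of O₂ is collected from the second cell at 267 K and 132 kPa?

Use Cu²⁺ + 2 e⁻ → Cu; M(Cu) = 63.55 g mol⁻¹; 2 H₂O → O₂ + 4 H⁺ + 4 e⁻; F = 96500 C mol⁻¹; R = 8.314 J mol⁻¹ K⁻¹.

n(Cu) = 5.84 / 63.55 = 0.09190 mol, so n(e⁻) = 2 × 0.09190 = 0.1838 mol.
The cells are in series, so the same 0.1838 mol of electrons passes through the second cell.
2 H₂O → O₂ + 4 H⁺ + 4 e⁻ — 4 mol e⁻ per mol O₂, so n(O₂) = 0.1838/4 = 0.04595 mol.
V = nRT/P = (0.04595 × 8.314 × 267) / (132 × 10³) = 7.73 × 10⁻⁴ m³ = 0.773 L.

0.773 L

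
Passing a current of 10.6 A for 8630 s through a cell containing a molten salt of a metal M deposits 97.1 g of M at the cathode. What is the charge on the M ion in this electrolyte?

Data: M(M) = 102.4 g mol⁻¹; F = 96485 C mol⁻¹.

+1

Q = I·t = 10.60 A × 8630.0 s = 91480 C, so n(e⁻) = 91480/96485 = 0.9481 mol.
n(M) deposited = 97.1 / 102.4 = 0.9482 mol.
Electrons per atom = n(e⁻)/n(M) = 0.9481 / 0.9482 = 1.00 ≈ 1, so the ion is M⁺.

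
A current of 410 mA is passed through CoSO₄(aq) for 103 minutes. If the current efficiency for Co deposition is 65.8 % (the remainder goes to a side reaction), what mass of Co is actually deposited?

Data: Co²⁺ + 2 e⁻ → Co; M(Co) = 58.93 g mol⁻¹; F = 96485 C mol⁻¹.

Q = I·t = 0.4100 × 6180.0 = 2534 C.
n(e⁻) = 2534/96485 = 0.02626 mol; theoretically n(Co) = 0.02626/2 = 0.01313 mol, m_theo = 0.7738 g.
At 65.8 % efficiency, m_actual = 0.658 × 0.7738 = 0.509 g.

0.509 g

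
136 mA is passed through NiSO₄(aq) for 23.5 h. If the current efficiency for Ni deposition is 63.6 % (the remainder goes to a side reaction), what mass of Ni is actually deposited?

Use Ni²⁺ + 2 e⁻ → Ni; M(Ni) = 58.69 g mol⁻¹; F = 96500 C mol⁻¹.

2.23 g

Q = I·t = 0.1360 × 84600 = 11510 C.
n(e⁻) = 11510/96500 = 0.1192 mol; theoretically n(Ni) = 0.1192/2 = 0.05961 mol, m_theo = 3.499 g.
At 63.6 % efficiency, m_actual = 0.636 × 3.499 = 2.23 g.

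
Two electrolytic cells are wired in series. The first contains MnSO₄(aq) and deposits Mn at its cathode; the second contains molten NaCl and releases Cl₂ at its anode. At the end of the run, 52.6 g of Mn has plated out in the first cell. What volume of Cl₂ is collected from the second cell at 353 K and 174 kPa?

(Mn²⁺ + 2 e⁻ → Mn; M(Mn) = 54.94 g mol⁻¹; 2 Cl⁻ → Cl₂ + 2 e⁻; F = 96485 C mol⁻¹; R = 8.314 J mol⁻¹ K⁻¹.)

n(Mn) = 52.6 / 54.94 = 0.9574 mol, so n(e⁻) = 2 × 0.9574 = 1.915 mol.
The cells are in series, so the same 1.915 mol of electrons passes through the second cell.
2 Cl⁻ → Cl₂ + 2 e⁻ — 2 mol e⁻ per mol Cl₂, so n(Cl₂) = 1.915/2 = 0.9574 mol.
V = nRT/P = (0.9574 × 8.314 × 353) / (174 × 10³) = 0.0161 m³ = 16.1 L.

16.1 L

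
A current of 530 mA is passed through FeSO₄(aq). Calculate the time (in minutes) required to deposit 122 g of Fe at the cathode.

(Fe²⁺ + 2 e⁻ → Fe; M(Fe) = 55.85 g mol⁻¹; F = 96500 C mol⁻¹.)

n(Fe) = m/M = 122 / 55.85 = 2.184 mol.
Each Fe atom requires 2 electrons, so n(e⁻) = 2 × 2.184 = 4.369 mol.
Q = n(e⁻)·F = 4.369 × 96500 = 421600 C.
t = Q/I = 421600 / 0.5300 A = 795500 s = 13300 min.

13300 min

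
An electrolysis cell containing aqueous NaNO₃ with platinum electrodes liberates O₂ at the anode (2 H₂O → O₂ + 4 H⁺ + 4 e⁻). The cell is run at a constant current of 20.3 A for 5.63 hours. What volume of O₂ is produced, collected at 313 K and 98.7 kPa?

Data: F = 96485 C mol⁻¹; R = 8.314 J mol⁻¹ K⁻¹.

28.1 L

Q = I·t = 20.30 A × 20268 s = 411400 C.
n(e⁻) = Q/F = 411400 / 96485 = 4.264 mol.
4 electrons are transferred per O₂ molecule, so n(O₂) = 4.264 / 4 = 1.066 mol.
V = nRT/P = (1.066 × 8.314 × 313) / (98.7 × 10³ Pa) = 0.0281 m³ = 28.1 L.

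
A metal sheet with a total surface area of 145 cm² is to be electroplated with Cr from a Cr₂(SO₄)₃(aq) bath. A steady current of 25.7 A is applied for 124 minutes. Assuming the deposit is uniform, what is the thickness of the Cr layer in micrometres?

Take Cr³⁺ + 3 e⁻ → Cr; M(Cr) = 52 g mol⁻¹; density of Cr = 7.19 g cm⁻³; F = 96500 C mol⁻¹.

Q = I·t = 25.70 × 7440.0 = 191200 C; n(e⁻) = 1.981 mol.
n(Cr) = n(e⁻)/3 = 0.6605 mol, so m = 0.6605 × 52 = 34.34 g.
Volume = m/ρ = 34.34 / 7.19 = 4.777 cm³.
Thickness = V/A = 4.777 / 145 = 0.0329 cm = 329 μm.

329 μm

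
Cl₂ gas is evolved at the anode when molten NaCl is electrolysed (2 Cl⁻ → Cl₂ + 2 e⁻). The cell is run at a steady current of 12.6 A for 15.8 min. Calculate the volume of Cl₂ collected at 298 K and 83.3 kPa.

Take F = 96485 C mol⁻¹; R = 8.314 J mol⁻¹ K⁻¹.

Q = I·t = 12.60 A × 948.00 s = 11940 C.
n(e⁻) = Q/F = 11940 / 96485 = 0.1238 mol.
2 electrons are transferred per Cl₂ molecule, so n(Cl₂) = 0.1238 / 2 = 0.06190 mol.
V = nRT/P = (0.06190 × 8.314 × 298) / (83.3 × 10³ Pa) = 0.00184 m³ = 1.84 L.

1.84 L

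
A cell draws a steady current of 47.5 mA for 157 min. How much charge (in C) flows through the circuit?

Q = I·t = 0.04750 A × 9420.0 s = 447 C.

447 C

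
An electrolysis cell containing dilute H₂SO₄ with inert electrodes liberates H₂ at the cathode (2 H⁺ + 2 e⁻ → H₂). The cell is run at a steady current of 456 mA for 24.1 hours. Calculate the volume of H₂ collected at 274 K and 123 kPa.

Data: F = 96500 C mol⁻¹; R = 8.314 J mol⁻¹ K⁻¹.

Q = I·t = 0.4560 A × 86760 s = 39560 C.
n(e⁻) = Q/F = 39560 / 96500 = 0.4100 mol.
2 electrons are transferred per H₂ molecule, so n(H₂) = 0.4100 / 2 = 0.2050 mol.
V = nRT/P = (0.2050 × 8.314 × 274) / (123 × 10³ Pa) = 0.00380 m³ = 3.80 L.

3.80 L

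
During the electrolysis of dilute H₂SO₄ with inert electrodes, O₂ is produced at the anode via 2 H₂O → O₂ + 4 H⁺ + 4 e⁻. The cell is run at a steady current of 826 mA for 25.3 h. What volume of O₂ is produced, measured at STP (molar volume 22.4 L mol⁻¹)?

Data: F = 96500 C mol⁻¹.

4.37 L

Q = I·t = 0.8260 A × 91080 s = 75230 C.
n(e⁻) = Q/F = 75230 / 96500 = 0.7796 mol.
4 electrons are transferred per O₂ molecule, so n(O₂) = 0.7796 / 4 = 0.1949 mol.
V = n × V_m = 0.1949 × 22.4 = 4.37 L.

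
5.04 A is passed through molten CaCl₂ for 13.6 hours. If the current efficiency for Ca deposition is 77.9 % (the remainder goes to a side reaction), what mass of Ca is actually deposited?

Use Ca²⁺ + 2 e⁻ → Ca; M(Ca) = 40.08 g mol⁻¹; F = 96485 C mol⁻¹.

Q = I·t = 5.040 × 48960 = 246800 C.
n(e⁻) = 246800/96485 = 2.557 mol; theoretically n(Ca) = 2.557/2 = 1.279 mol, m_theo = 51.25 g.
At 77.9 % efficiency, m_actual = 0.779 × 51.25 = 39.9 g.

39.9 g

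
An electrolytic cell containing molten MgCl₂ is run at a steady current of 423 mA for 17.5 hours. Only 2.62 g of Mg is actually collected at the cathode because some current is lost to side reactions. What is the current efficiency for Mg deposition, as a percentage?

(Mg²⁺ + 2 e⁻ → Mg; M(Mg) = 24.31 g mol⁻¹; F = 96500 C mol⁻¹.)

78.1 %

Q = I·t = 0.4230 × 63000 = 26650 C; n(e⁻) = 26650/96500 = 0.2762 mol.
Theoretical n(Mg) = n(e⁻)/2 = 0.1381 mol, i.e. m_theo = 0.1381 × 24.31 = 3.357 g.
Efficiency = m_actual / m_theo = 2.62 / 3.357 = 78.1 %.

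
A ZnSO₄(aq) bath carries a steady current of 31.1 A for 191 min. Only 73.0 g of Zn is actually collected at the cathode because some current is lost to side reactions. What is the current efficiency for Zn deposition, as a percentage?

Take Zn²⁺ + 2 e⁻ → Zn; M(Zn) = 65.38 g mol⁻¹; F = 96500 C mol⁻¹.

Q = I·t = 31.10 × 11460 = 356400 C; n(e⁻) = 356400/96500 = 3.693 mol.
Theoretical n(Zn) = n(e⁻)/2 = 1.847 mol, i.e. m_theo = 1.847 × 65.38 = 120.7 g.
Efficiency = m_actual / m_theo = 73.0 / 120.7 = 60.5 %.

60.5 %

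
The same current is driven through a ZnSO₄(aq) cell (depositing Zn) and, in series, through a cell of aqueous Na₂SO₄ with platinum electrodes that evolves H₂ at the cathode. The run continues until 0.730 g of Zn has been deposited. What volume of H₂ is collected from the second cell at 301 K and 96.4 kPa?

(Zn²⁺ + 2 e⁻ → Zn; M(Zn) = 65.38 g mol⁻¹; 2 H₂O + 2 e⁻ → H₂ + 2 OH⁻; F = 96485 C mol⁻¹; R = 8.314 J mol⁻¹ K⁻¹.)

n(Zn) = 0.730 / 65.38 = 0.01117 mol, so n(e⁻) = 2 × 0.01117 = 0.02233 mol.
The cells are in series, so the same 0.02233 mol of electrons passes through the second cell.
2 H₂O + 2 e⁻ → H₂ + 2 OH⁻ — 2 mol e⁻ per mol H₂, so n(H₂) = 0.02233/2 = 0.01117 mol.
V = nRT/P = (0.01117 × 8.314 × 301) / (96.4 × 10³) = 2.90 × 10⁻⁴ m³ = 0.290 L.

0.290 L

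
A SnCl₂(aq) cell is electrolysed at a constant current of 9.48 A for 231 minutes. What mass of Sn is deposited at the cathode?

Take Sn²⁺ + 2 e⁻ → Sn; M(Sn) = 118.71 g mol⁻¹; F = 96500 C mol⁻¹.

Q = I·t = 9.480 A × 13860 s = 131400 C.
n(e⁻) = Q/F = 131400 / 96500 = 1.362 mol.
Sn²⁺ + 2 e⁻ → Sn, so n(Sn) = n(e⁻)/2 = 0.6808 mol.
m = n·M = 0.6808 × 118.71 = 80.8 g.

80.8 g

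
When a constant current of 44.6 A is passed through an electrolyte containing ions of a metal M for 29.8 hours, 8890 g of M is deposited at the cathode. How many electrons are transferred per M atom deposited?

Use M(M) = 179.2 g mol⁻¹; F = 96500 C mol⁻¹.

Q = I·t = 44.60 A × 107280 s = 4785000 C, so n(e⁻) = 4785000/96500 = 49.58 mol.
n(M) deposited = 8890 / 179.2 = 49.61 mol.
Electrons per atom = n(e⁻)/n(M) = 49.58 / 49.61 = 0.999 ≈ 1, so the ion is M⁺.

1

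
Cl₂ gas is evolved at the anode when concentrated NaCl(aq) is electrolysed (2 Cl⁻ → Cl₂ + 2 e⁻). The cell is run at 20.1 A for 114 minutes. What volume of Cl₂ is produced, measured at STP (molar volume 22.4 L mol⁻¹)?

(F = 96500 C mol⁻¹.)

Q = I·t = 20.10 A × 6840.0 s = 137500 C.
n(e⁻) = Q/F = 137500 / 96500 = 1.425 mol.
2 electrons are transferred per Cl₂ molecule, so n(Cl₂) = 1.425 / 2 = 0.7124 mol.
V = n × V_m = 0.7124 × 22.4 = 16.0 L.

16.0 L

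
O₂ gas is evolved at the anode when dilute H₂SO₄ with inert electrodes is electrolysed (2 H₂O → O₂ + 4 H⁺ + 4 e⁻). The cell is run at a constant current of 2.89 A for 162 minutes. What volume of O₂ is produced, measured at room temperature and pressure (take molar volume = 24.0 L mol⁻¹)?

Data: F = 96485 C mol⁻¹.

1.75 L

Q = I·t = 2.890 A × 9720.0 s = 28090 C.
n(e⁻) = Q/F = 28090 / 96485 = 0.2911 mol.
4 electrons are transferred per O₂ molecule, so n(O₂) = 0.2911 / 4 = 0.07279 mol.
V = n × V_m = 0.07279 × 24.0 = 1.75 L.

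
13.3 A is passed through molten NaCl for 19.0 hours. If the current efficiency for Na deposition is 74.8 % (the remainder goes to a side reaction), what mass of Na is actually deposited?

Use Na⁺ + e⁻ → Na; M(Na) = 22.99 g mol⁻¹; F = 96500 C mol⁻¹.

162 g

Q = I·t = 13.30 × 68400 = 909700 C.
n(e⁻) = 909700/96500 = 9.427 mol; theoretically n(Na) = 9.427/1 = 9.427 mol, m_theo = 216.7 g.
At 74.8 % efficiency, m_actual = 0.748 × 216.7 = 162 g.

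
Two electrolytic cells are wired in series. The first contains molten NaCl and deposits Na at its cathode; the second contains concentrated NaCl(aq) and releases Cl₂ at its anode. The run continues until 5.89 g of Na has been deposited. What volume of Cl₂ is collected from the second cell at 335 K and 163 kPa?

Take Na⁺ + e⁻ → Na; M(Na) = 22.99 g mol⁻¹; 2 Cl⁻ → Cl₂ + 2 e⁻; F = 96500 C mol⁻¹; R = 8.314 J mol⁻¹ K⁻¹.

2.19 L

n(Na) = 5.89 / 22.99 = 0.2562 mol, so n(e⁻) = 1 × 0.2562 = 0.2562 mol.
The cells are in series, so the same 0.2562 mol of electrons passes through the second cell.
2 Cl⁻ → Cl₂ + 2 e⁻ — 2 mol e⁻ per mol Cl₂, so n(Cl₂) = 0.2562/2 = 0.1281 mol.
V = nRT/P = (0.1281 × 8.314 × 335) / (163 × 10³) = 0.00219 m³ = 2.19 L.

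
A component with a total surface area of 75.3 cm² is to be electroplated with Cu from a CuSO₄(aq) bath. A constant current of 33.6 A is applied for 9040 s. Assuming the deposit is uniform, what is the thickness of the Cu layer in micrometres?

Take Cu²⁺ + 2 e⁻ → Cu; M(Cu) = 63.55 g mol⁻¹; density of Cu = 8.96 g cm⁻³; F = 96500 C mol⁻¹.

1480 μm

Q = I·t = 33.60 × 9040.0 = 303700 C; n(e⁻) = 3.148 mol.
n(Cu) = n(e⁻)/2 = 1.574 mol, so m = 1.574 × 63.55 = 100.0 g.
Volume = m/ρ = 100.0 / 8.96 = 11.16 cm³.
Thickness = V/A = 11.16 / 75.3 = 0.148 cm = 1480 μm.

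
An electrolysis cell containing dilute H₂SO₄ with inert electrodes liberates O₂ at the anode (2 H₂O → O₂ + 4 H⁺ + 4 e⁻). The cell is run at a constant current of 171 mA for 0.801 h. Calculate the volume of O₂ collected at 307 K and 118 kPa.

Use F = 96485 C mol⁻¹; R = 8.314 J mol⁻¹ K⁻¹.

0.0276 L

Q = I·t = 0.1710 A × 2883.6 s = 493.1 C.
n(e⁻) = Q/F = 493.1 / 96485 = 0.005111 mol.
4 electrons are transferred per O₂ molecule, so n(O₂) = 0.005111 / 4 = 0.001278 mol.
V = nRT/P = (0.001278 × 8.314 × 307) / (118 × 10³ Pa) = 2.76 × 10⁻⁵ m³ = 0.0276 L.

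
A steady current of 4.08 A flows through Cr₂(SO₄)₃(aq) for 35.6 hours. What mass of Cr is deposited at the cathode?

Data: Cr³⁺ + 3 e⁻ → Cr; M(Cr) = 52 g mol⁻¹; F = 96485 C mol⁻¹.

93.9 g

Q = I·t = 4.080 A × 128160 s = 522900 C.
n(e⁻) = Q/F = 522900 / 96485 = 5.419 mol.
Cr³⁺ + 3 e⁻ → Cr, so n(Cr) = n(e⁻)/3 = 1.806 mol.
m = n·M = 1.806 × 52 = 93.9 g.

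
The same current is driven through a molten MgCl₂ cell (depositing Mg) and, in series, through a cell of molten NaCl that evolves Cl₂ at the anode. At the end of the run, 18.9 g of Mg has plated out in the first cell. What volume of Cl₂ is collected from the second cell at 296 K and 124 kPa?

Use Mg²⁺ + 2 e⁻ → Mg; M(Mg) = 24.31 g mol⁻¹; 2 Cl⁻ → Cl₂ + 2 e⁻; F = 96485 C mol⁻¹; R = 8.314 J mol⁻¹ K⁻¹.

15.4 L

n(Mg) = 18.9 / 24.31 = 0.7775 mol, so n(e⁻) = 2 × 0.7775 = 1.555 mol.
The cells are in series, so the same 1.555 mol of electrons passes through the second cell.
2 Cl⁻ → Cl₂ + 2 e⁻ — 2 mol e⁻ per mol Cl₂, so n(Cl₂) = 1.555/2 = 0.7775 mol.
V = nRT/P = (0.7775 × 8.314 × 296) / (124 × 10³) = 0.0154 m³ = 15.4 L.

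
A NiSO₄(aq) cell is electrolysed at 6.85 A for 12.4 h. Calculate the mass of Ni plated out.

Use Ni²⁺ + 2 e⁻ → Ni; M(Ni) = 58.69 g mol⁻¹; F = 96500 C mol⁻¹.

Q = I·t = 6.850 A × 44640 s = 305800 C.
n(e⁻) = Q/F = 305800 / 96500 = 3.169 mol.
Ni²⁺ + 2 e⁻ → Ni, so n(Ni) = n(e⁻)/2 = 1.584 mol.
m = n·M = 1.584 × 58.69 = 93.0 g.

93.0 g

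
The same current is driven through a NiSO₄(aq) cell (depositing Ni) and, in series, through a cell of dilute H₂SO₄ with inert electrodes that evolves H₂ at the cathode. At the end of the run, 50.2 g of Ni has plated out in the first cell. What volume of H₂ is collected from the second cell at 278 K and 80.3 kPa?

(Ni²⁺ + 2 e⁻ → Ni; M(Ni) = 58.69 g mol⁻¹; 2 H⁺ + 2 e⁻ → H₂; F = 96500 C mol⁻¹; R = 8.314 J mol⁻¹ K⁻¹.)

24.6 L

n(Ni) = 50.2 / 58.69 = 0.8553 mol, so n(e⁻) = 2 × 0.8553 = 1.711 mol.
The cells are in series, so the same 1.711 mol of electrons passes through the second cell.
2 H⁺ + 2 e⁻ → H₂ — 2 mol e⁻ per mol H₂, so n(H₂) = 1.711/2 = 0.8553 mol.
V = nRT/P = (0.8553 × 8.314 × 278) / (80.3 × 10³) = 0.0246 m³ = 24.6 L.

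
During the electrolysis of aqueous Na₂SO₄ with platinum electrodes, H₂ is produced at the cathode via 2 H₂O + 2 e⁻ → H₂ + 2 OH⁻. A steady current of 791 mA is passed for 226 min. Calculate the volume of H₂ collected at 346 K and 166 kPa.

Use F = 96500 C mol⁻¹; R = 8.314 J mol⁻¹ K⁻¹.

Q = I·t = 0.7910 A × 13560 s = 10730 C.
n(e⁻) = Q/F = 10730 / 96500 = 0.1111 mol.
2 electrons are transferred per H₂ molecule, so n(H₂) = 0.1111 / 2 = 0.05557 mol.
V = nRT/P = (0.05557 × 8.314 × 346) / (166 × 10³ Pa) = 9.63 × 10⁻⁴ m³ = 0.963 L.

0.963 L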